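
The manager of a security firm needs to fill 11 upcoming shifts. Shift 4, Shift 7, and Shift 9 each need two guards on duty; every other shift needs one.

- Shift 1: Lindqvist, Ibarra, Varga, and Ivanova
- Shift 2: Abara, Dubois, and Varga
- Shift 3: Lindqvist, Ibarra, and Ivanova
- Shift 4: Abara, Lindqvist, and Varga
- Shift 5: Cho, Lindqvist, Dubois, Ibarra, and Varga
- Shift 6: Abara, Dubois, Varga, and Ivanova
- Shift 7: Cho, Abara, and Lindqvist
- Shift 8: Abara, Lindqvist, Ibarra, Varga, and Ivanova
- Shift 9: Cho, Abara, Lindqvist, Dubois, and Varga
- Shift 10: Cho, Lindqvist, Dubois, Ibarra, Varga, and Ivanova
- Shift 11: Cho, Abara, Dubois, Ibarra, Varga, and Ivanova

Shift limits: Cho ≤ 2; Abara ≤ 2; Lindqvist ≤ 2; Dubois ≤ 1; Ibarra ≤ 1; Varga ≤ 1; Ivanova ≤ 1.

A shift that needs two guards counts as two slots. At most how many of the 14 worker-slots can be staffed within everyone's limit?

10

Total capacity across all guards is 2+2+2+1+1+1+1 = 10, and 14 slots are needed, so at most 10 can be filled.
An assignment achieving 10: Shift 1→Ibarra, Shift 2→Abara, Shift 3→Lindqvist, Shift 4→Abara+Lindqvist, Shift 5→Cho, Shift 6→Dubois, Shift 7→Cho, Shift 8→Varga, Shift 10→Ivanova.
Loads: Cho 2/2, Abara 2/2, Lindqvist 2/2, Dubois 1/1, Ibarra 1/1, Varga 1/1, Ivanova 1/1.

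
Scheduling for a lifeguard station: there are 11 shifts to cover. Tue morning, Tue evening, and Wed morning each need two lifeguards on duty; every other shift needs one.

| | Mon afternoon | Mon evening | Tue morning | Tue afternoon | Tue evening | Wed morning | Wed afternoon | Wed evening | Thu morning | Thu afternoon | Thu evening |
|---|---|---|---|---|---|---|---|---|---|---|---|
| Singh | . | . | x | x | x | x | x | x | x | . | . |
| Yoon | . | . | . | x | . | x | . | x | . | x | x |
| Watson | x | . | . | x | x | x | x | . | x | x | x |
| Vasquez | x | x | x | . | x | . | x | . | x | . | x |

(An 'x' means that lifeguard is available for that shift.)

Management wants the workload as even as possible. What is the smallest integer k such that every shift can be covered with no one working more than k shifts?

With 4 lifeguards and 14 worker-slots to fill, someone must work at least ⌈14/4⌉ = 4 shifts, so k ≥ 4.
k = 4 works: Mon afternoon→Watson, Mon evening→Vasquez, Tue morning→Singh+Vasquez, Tue afternoon→Singh, Tue evening→Singh+Watson, Wed morning→Yoon+Watson, Wed afternoon→Watson, Wed evening→Singh, Thu morning→Vasquez, Thu afternoon→Yoon, Thu evening→Yoon.
Loads: Singh 4, Yoon 3, Watson 4, Vasquez 3 — all ≤ 4.

4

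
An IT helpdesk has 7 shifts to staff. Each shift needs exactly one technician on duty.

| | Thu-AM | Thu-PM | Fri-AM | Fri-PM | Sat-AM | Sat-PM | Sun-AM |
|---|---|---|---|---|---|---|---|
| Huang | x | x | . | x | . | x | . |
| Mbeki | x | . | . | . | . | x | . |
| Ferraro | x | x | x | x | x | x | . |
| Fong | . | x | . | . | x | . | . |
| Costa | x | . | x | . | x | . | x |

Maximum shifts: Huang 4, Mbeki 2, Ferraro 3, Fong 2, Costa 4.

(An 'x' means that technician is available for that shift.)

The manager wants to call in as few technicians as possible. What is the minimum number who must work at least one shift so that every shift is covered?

2

7 slots to fill and no one can take more than 4, so at least ⌈7/4⌉ = 2 technicians are needed.
Huang and Costa alone can cover everything: Thu-AM→Huang, Thu-PM→Huang, Fri-AM→Costa, Fri-PM→Huang, Sat-AM→Costa, Sat-PM→Huang, Sun-AM→Costa.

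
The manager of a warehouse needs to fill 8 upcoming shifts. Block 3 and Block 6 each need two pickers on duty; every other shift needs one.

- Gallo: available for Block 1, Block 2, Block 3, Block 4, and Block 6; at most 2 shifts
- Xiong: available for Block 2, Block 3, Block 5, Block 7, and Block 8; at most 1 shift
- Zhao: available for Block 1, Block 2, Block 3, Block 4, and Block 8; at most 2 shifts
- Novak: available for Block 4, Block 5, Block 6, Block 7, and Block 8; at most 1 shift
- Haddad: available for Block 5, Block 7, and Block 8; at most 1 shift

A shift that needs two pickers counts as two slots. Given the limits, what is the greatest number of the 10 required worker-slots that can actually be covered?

7

Total capacity across all pickers is 2+1+2+1+1 = 7, and 10 slots are needed, so at most 7 can be filled.
An assignment achieving 7: Block 1→Gallo, Block 2→Xiong, Block 3→Zhao, Block 4→Zhao, Block 5→Haddad, Block 6→Gallo+Novak.
Loads: Gallo 2/2, Xiong 1/1, Zhao 2/2, Novak 1/1, Haddad 1/1.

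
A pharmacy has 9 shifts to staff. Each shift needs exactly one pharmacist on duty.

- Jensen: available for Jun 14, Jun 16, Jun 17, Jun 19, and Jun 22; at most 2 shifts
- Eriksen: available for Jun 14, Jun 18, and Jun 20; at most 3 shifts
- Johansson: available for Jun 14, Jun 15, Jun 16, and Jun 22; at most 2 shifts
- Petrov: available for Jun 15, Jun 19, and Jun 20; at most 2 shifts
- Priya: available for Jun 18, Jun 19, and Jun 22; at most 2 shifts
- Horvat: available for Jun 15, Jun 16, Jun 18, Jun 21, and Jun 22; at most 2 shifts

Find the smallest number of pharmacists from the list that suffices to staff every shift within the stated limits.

4

9 slots to fill and no one can take more than 3, so at least ⌈9/3⌉ = 3 pharmacists are needed.
Any 3 pharmacists together have capacity at most 3+2+2 = 7 < 9 slots, so 3 can never suffice.
Jensen, Eriksen, Johansson, and Horvat alone can cover everything: Jun 14→Eriksen, Jun 15→Johansson, Jun 16→Johansson, Jun 17→Jensen, Jun 18→Eriksen, Jun 19→Jensen, Jun 20→Eriksen, Jun 21→Horvat, Jun 22→Horvat.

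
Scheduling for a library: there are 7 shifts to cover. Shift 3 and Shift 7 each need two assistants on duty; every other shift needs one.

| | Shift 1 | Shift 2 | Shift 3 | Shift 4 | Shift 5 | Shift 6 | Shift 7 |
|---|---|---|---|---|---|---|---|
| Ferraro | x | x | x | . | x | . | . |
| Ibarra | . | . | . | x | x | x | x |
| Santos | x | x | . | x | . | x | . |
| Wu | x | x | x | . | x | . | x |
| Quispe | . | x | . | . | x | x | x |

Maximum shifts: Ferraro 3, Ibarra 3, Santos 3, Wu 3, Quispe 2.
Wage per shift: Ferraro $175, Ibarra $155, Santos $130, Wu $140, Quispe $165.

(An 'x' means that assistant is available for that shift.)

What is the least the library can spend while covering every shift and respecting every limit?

Shift 3 can only be covered by Ferraro and Wu, so that assignment is forced.
Picking the cheapest available assistant for each shift independently would cost $1270, but that ignores the shift limits.
An optimal schedule: Shift 1→Santos, Shift 2→Wu, Shift 3→Wu+Ferraro, Shift 4→Santos, Shift 5→Ibarra, Shift 6→Santos, Shift 7→Wu+Ibarra.
Total: 130 + 140 + 140 + 175 + 130 + 155 + 130 + 140 + 155 = $1295.

$1295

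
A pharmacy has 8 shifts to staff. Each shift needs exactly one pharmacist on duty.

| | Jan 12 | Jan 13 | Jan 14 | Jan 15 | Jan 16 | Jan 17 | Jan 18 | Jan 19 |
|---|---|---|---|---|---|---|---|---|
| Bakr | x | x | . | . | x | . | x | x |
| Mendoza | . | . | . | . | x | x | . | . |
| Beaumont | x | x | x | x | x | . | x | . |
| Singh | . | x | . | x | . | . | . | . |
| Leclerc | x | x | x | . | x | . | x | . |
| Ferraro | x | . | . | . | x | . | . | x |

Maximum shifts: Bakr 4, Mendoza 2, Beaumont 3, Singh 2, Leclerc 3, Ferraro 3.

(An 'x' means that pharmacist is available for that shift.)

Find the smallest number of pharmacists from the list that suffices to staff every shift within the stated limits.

3

8 slots to fill and no one can take more than 4, so at least ⌈8/4⌉ = 2 pharmacists are needed.
Any 2 pharmacists together have capacity at most 4+3 = 7 < 8 slots, so 2 can never suffice.
Bakr, Mendoza, and Beaumont alone can cover everything: Jan 12→Bakr, Jan 13→Bakr, Jan 14→Beaumont, Jan 15→Beaumont, Jan 16→Mendoza, Jan 17→Mendoza, Jan 18→Bakr, Jan 19→Bakr.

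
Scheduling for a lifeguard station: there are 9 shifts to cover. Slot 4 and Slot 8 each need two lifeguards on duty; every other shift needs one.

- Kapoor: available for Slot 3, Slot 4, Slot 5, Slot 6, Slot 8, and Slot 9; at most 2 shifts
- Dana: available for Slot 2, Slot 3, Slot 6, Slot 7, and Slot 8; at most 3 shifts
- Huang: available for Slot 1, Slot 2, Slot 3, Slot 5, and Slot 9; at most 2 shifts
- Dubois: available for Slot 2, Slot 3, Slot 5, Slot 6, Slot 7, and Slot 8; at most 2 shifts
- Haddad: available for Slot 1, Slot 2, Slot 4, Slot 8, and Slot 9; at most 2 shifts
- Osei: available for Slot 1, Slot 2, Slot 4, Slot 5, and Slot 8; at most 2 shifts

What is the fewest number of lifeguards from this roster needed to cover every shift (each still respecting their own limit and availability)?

5

11 slots to fill and no one can take more than 3, so at least ⌈11/3⌉ = 4 lifeguards are needed.
Any 4 lifeguards together have capacity at most 3+2+2+2 = 9 < 11 slots, so 4 can never suffice.
Kapoor, Dana, Huang, Dubois, and Haddad alone can cover everything: Slot 1→Huang, Slot 2→Dana, Slot 3→Dubois, Slot 4→Kapoor+Haddad, Slot 5→Kapoor, Slot 6→Dana, Slot 7→Dana, Slot 8→Dubois+Haddad, Slot 9→Huang.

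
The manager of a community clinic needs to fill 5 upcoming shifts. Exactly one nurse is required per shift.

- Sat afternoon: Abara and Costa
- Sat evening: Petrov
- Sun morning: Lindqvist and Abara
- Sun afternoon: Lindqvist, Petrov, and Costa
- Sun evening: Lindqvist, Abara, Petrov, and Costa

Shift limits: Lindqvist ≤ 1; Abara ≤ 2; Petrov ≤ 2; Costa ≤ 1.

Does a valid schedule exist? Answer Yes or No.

Sat evening can only be covered by Petrov, so that assignment is forced.
One valid schedule: Sat afternoon→Abara, Sat evening→Petrov, Sun morning→Lindqvist, Sun afternoon→Petrov, Sun evening→Abara.
Loads: Lindqvist 1/1, Abara 2/2, Petrov 2/2, Costa 0/1 — all within limits.

Yes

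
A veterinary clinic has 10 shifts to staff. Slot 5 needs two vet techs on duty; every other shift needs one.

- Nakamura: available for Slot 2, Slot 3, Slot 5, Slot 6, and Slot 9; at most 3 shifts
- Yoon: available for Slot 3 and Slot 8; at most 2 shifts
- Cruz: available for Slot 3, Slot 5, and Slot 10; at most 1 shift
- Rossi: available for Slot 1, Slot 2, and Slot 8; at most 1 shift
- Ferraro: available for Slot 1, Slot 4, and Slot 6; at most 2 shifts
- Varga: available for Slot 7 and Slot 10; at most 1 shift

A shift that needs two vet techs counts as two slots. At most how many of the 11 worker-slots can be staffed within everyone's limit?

10

Total capacity across all vet techs is 3+2+1+1+2+1 = 10, and 11 slots are needed, so at most 10 can be filled.
An assignment achieving 10: Slot 1→Rossi, Slot 2→Nakamura, Slot 3→Yoon, Slot 4→Ferraro, Slot 5→Nakamura+Cruz, Slot 6→Ferraro, Slot 7→Varga, Slot 8→Yoon, Slot 9→Nakamura.
Loads: Nakamura 3/3, Yoon 2/2, Cruz 1/1, Rossi 1/1, Ferraro 2/2, Varga 1/1.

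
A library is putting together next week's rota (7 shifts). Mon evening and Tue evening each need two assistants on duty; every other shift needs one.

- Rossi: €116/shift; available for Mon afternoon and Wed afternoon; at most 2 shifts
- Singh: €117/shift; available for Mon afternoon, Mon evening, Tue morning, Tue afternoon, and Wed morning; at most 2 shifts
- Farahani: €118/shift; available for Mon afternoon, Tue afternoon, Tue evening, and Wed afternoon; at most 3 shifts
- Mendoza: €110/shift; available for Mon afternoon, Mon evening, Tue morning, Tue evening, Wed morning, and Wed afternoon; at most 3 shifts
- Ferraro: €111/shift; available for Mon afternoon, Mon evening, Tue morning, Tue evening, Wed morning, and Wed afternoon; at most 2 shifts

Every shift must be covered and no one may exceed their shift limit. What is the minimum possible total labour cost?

€1018

Picking the cheapest available assistant for each shift independently would cost €999, but that ignores the shift limits.
An optimal schedule: Mon afternoon→Rossi, Mon evening→Mendoza+Ferraro, Tue morning→Mendoza, Tue afternoon→Singh, Tue evening→Mendoza+Ferraro, Wed morning→Singh, Wed afternoon→Rossi.
Total: 116 + 110 + 111 + 110 + 117 + 110 + 111 + 117 + 116 = €1018.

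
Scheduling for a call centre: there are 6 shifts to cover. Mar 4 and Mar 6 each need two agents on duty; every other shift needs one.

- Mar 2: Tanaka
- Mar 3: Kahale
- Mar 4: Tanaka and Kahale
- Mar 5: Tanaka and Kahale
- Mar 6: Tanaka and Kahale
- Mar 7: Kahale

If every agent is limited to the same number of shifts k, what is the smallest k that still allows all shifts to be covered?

With 2 agents and 8 worker-slots to fill, someone must work at least ⌈8/2⌉ = 4 shifts, so k ≥ 4.
k = 4 works: Mar 2→Tanaka, Mar 3→Kahale, Mar 4→Tanaka+Kahale, Mar 5→Tanaka, Mar 6→Tanaka+Kahale, Mar 7→Kahale.
Loads: Tanaka 4, Kahale 4 — all ≤ 4.

4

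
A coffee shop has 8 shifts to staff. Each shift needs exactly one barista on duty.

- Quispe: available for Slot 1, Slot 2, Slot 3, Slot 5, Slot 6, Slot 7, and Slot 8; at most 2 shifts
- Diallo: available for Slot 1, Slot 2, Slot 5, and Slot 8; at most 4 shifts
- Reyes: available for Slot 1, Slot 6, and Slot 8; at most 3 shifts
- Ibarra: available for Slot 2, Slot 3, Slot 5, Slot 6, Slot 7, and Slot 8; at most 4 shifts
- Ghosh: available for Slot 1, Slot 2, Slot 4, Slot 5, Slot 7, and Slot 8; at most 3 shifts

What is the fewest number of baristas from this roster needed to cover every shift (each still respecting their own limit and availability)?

3

8 slots to fill and no one can take more than 4, so at least ⌈8/4⌉ = 2 baristas are needed.
No set of 2 baristas can cover every shift (each such set leaves at least one shift with no one available or exceeds a cap).
Quispe, Diallo, and Ghosh alone can cover everything: Slot 1→Diallo, Slot 2→Diallo, Slot 3→Quispe, Slot 4→Ghosh, Slot 5→Diallo, Slot 6→Quispe, Slot 7→Ghosh, Slot 8→Diallo.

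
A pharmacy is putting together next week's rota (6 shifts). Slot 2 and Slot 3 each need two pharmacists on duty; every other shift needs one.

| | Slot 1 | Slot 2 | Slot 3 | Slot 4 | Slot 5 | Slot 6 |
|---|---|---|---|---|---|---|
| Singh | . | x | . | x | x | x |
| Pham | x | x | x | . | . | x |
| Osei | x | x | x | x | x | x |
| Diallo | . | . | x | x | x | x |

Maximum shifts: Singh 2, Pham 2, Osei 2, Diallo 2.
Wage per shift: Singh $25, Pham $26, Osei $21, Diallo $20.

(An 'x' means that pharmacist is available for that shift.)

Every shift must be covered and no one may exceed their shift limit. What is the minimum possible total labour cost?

$184

Picking the cheapest available pharmacist for each shift independently would cost $168, but that ignores the shift limits.
An optimal schedule: Slot 1→Pham, Slot 2→Singh+Pham, Slot 3→Osei+Diallo, Slot 4→Singh, Slot 5→Osei, Slot 6→Diallo.
Total: 26 + 25 + 26 + 21 + 20 + 25 + 21 + 20 = $184.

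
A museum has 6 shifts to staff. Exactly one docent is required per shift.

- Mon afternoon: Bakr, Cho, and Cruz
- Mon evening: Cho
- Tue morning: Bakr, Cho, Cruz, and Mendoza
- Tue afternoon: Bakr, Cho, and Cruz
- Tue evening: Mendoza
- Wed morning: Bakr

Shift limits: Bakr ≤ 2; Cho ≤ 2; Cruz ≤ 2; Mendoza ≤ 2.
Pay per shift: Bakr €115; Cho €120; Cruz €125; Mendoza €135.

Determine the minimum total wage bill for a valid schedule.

Mon evening can only be covered by Cho, so that assignment is forced.
Tue evening can only be covered by Mendoza, so that assignment is forced.
Wed morning can only be covered by Bakr, so that assignment is forced.
Picking the cheapest available docent for each shift independently would cost €715, but that ignores the shift limits.
An optimal schedule: Mon afternoon→Bakr, Mon evening→Cho, Tue morning→Cruz, Tue afternoon→Cho, Tue evening→Mendoza, Wed morning→Bakr.
Total: 115 + 120 + 125 + 120 + 135 + 115 = €730.

€730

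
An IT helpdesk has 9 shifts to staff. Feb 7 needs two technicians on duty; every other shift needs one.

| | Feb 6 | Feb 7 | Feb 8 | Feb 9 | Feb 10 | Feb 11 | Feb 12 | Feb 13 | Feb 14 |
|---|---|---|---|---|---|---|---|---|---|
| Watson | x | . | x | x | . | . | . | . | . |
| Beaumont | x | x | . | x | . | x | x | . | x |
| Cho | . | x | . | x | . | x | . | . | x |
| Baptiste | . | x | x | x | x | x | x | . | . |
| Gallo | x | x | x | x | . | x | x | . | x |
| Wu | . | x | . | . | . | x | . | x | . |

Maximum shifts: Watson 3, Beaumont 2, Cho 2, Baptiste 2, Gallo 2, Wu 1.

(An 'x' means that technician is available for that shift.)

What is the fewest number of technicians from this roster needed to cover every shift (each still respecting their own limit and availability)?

5

10 slots to fill and no one can take more than 3, so at least ⌈10/3⌉ = 4 technicians are needed.
Any 4 technicians together have capacity at most 3+2+2+2 = 9 < 10 slots, so 4 can never suffice.
Watson, Beaumont, Cho, Baptiste, and Wu alone can cover everything: Feb 6→Watson, Feb 7→Cho+Baptiste, Feb 8→Watson, Feb 9→Watson, Feb 10→Baptiste, Feb 11→Cho, Feb 12→Beaumont, Feb 13→Wu, Feb 14→Beaumont.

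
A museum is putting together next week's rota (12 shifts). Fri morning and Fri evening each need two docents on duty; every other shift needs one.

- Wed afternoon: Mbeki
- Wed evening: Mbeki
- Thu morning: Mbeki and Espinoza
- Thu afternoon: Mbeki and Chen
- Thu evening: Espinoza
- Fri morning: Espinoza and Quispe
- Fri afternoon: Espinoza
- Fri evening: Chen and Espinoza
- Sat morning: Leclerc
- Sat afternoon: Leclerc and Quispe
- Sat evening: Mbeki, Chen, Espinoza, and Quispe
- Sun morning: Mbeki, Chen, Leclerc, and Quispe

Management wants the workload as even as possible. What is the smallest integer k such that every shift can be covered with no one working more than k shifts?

4

With 5 docents and 14 worker-slots to fill, someone must work at least ⌈14/5⌉ = 3 shifts, so k ≥ 3.
k = 3 fails: Shifts {Thu evening, Fri morning, Fri afternoon, Fri evening} need 6 worker-slots in total, but the docents available for any of those shifts (Chen, Espinoza, and Quispe) can supply at most 5 among them. So no valid schedule exists.
k = 4 works: Wed afternoon→Mbeki, Wed evening→Mbeki, Thu morning→Mbeki, Thu afternoon→Mbeki, Thu evening→Espinoza, Fri morning→Espinoza+Quispe, Fri afternoon→Espinoza, Fri evening→Chen+Espinoza, Sat morning→Leclerc, Sat afternoon→Leclerc, Sat evening→Chen, Sun morning→Chen.
Loads: Mbeki 4, Chen 3, Espinoza 4, Leclerc 2, Quispe 1 — all ≤ 4.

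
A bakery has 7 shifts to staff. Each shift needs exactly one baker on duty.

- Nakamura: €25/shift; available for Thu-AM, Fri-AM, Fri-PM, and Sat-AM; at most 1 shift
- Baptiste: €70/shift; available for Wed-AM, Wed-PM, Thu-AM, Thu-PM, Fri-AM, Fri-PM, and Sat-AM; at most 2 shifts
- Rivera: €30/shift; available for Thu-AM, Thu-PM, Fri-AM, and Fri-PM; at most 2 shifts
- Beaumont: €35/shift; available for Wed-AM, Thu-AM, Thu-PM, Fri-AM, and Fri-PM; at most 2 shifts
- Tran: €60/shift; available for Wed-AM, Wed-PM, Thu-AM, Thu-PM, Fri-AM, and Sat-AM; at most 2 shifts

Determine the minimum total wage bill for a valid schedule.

€275

Picking the cheapest available baker for each shift independently would cost €225, but that ignores the shift limits.
An optimal schedule: Wed-AM→Beaumont, Wed-PM→Tran, Thu-AM→Beaumont, Thu-PM→Rivera, Fri-AM→Tran, Fri-PM→Rivera, Sat-AM→Nakamura.
Total: 35 + 60 + 35 + 30 + 60 + 30 + 25 = €275.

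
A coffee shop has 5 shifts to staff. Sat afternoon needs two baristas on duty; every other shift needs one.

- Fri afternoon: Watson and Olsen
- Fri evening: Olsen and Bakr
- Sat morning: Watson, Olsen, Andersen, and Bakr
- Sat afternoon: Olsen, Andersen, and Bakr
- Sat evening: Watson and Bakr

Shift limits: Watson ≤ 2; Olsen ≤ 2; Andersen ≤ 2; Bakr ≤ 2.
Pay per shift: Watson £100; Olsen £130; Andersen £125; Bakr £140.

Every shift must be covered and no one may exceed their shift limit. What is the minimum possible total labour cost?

Picking the cheapest available barista for each shift independently would cost £685, but that ignores the shift limits.
An optimal schedule: Fri afternoon→Watson, Fri evening→Olsen, Sat morning→Andersen, Sat afternoon→Olsen+Andersen, Sat evening→Watson.
Total: 100 + 130 + 125 + 130 + 125 + 100 = £710.

£710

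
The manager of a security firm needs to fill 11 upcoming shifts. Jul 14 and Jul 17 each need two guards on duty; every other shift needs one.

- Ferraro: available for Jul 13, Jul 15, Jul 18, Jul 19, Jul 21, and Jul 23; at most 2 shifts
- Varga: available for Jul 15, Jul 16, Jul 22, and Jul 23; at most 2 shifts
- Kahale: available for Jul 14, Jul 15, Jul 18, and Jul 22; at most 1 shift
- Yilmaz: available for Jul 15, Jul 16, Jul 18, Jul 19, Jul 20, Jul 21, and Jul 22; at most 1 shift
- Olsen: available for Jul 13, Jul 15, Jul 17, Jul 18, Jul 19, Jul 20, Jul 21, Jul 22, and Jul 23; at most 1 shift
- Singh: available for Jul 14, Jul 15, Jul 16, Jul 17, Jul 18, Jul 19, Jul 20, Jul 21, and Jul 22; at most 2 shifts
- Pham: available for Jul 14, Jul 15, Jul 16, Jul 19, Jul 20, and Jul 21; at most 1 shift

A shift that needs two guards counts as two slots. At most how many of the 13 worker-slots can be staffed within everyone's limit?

Total capacity across all guards is 2+2+1+1+1+2+1 = 10, and 13 slots are needed, so at most 10 can be filled.
An assignment achieving 10: Jul 13→Ferraro, Jul 14→Kahale+Singh, Jul 16→Varga, Jul 17→Olsen+Singh, Jul 19→Pham, Jul 20→Yilmaz, Jul 22→Varga, Jul 23→Ferraro.
Loads: Ferraro 2/2, Varga 2/2, Kahale 1/1, Yilmaz 1/1, Olsen 1/1, Singh 2/2, Pham 1/1.

10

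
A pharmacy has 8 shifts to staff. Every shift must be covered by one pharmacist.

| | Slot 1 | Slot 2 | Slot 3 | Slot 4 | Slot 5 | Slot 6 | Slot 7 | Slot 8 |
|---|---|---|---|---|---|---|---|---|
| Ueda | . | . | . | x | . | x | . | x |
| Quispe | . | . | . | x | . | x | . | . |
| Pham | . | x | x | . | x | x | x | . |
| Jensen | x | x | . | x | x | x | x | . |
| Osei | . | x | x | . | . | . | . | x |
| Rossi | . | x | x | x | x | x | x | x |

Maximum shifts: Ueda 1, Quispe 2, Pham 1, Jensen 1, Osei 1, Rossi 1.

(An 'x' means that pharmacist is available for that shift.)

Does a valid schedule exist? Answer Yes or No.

Shifts {Slot 1, Slot 2, Slot 3, Slot 5, Slot 7} need 5 worker-slots in total, but the pharmacists available for any of those shifts (Pham, Jensen, Osei, and Rossi) can supply at most 4 among them. So no valid schedule exists.

No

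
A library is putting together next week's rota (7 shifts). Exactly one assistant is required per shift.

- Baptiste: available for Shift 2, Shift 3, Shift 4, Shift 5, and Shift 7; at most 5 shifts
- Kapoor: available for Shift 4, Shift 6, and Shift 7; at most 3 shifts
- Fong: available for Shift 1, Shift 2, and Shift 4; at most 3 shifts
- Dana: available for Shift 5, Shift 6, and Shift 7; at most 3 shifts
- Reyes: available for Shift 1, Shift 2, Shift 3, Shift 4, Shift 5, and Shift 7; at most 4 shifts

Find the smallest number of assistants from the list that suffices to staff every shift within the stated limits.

7 slots to fill and no one can take more than 5, so at least ⌈7/5⌉ = 2 assistants are needed.
Kapoor and Reyes alone can cover everything: Shift 1→Reyes, Shift 2→Reyes, Shift 3→Reyes, Shift 4→Kapoor, Shift 5→Reyes, Shift 6→Kapoor, Shift 7→Kapoor.

2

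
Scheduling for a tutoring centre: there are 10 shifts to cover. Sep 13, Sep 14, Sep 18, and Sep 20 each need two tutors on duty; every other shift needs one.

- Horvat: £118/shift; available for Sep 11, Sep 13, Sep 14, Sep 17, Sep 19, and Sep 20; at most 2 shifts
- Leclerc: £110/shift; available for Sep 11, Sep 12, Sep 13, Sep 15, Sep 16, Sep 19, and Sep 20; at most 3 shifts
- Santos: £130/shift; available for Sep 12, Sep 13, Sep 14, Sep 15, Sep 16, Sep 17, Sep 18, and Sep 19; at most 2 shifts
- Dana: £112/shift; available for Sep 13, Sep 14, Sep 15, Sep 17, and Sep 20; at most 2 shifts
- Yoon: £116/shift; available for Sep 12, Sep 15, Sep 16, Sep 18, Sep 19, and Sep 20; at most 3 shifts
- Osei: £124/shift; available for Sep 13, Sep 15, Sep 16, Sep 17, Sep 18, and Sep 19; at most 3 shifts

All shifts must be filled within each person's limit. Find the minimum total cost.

Picking the cheapest available tutor for each shift independently would cost £1576, but that ignores the shift limits.
An optimal schedule: Sep 11→Leclerc, Sep 12→Leclerc, Sep 13→Osei+Santos, Sep 14→Dana+Horvat, Sep 15→Yoon, Sep 16→Leclerc, Sep 17→Dana, Sep 18→Yoon+Osei, Sep 19→Osei, Sep 20→Yoon+Horvat.
Total: 110 + 110 + 124 + 130 + 112 + 118 + 116 + 110 + 112 + 116 + 124 + 124 + 116 + 118 = £1640.

£1640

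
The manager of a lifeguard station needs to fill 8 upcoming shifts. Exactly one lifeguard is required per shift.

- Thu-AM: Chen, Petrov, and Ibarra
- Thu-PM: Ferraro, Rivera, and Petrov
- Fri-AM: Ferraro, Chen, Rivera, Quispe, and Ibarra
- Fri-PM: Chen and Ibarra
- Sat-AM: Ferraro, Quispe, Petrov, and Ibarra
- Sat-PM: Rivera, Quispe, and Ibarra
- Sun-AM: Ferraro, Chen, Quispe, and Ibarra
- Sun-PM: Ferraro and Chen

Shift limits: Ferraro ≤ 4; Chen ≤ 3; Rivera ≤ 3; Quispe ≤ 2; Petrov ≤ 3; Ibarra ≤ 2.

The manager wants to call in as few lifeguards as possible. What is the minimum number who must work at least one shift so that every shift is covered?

8 slots to fill and no one can take more than 4, so at least ⌈8/4⌉ = 2 lifeguards are needed.
Any 2 lifeguards together have capacity at most 4+3 = 7 < 8 slots, so 2 can never suffice.
Ferraro, Chen, and Rivera alone can cover everything: Thu-AM→Chen, Thu-PM→Ferraro, Fri-AM→Chen, Fri-PM→Chen, Sat-AM→Ferraro, Sat-PM→Rivera, Sun-AM→Ferraro, Sun-PM→Ferraro.

3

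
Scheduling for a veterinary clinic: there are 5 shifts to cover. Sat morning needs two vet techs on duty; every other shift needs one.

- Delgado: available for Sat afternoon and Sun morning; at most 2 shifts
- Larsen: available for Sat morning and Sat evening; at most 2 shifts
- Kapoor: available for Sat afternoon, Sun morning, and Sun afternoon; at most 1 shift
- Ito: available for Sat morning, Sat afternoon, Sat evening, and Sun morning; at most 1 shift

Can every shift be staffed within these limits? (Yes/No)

Sat morning can only be covered by Larsen and Ito, so that assignment is forced.
Sun afternoon can only be covered by Kapoor, so that assignment is forced.
One valid schedule: Sat morning→Larsen+Ito, Sat afternoon→Delgado, Sat evening→Larsen, Sun morning→Delgado, Sun afternoon→Kapoor.
Loads: Delgado 2/2, Larsen 2/2, Kapoor 1/1, Ito 1/1 — all within limits.

Yes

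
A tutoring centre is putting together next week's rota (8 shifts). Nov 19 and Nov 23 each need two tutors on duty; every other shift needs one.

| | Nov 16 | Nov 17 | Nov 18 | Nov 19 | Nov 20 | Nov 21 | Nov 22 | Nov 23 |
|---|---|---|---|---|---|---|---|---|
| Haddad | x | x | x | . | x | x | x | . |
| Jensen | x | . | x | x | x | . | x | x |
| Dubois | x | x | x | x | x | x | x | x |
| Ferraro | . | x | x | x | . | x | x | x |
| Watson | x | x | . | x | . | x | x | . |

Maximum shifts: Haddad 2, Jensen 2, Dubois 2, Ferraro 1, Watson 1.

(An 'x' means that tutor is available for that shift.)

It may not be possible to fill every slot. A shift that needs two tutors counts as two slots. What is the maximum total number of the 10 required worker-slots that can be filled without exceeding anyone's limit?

Total capacity across all tutors is 2+2+2+1+1 = 8, and 10 slots are needed, so at most 8 can be filled.
An assignment achieving 8: Nov 16→Haddad, Nov 17→Dubois, Nov 18→Jensen, Nov 19→Ferraro+Watson, Nov 20→Haddad, Nov 23→Jensen+Dubois.
Loads: Haddad 2/2, Jensen 2/2, Dubois 2/2, Ferraro 1/1, Watson 1/1.

8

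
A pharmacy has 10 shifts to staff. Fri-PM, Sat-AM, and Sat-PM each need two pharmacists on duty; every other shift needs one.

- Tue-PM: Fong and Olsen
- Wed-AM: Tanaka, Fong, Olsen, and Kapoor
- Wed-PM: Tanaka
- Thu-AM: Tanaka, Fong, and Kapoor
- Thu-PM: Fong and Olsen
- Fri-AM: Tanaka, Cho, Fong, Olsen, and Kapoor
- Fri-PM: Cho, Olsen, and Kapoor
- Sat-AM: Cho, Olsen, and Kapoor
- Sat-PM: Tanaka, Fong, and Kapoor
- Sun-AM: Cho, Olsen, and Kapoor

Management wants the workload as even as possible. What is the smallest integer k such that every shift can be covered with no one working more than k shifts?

3

With 5 pharmacists and 13 worker-slots to fill, someone must work at least ⌈13/5⌉ = 3 shifts, so k ≥ 3.
k = 3 works: Tue-PM→Fong, Wed-AM→Olsen, Wed-PM→Tanaka, Thu-AM→Tanaka, Thu-PM→Fong, Fri-AM→Kapoor, Fri-PM→Cho+Olsen, Sat-AM→Cho+Olsen, Sat-PM→Tanaka+Fong, Sun-AM→Cho.
Loads: Tanaka 3, Cho 3, Fong 3, Olsen 3, Kapoor 1 — all ≤ 3.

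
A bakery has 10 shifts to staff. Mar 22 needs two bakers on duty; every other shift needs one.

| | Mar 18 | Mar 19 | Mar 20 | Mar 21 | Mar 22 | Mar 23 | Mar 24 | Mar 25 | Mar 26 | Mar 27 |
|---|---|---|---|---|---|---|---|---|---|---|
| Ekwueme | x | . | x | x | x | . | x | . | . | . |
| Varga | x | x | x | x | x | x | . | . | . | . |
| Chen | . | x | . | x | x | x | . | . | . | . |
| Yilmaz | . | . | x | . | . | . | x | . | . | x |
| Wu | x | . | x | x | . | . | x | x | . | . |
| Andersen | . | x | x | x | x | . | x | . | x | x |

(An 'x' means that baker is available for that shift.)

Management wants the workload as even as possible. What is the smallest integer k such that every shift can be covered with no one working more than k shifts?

With 6 bakers and 11 worker-slots to fill, someone must work at least ⌈11/6⌉ = 2 shifts, so k ≥ 2.
k = 2 works: Mar 18→Ekwueme, Mar 19→Varga, Mar 20→Yilmaz, Mar 21→Chen, Mar 22→Chen+Andersen, Mar 23→Varga, Mar 24→Ekwueme, Mar 25→Wu, Mar 26→Andersen, Mar 27→Yilmaz.
Loads: Ekwueme 2, Varga 2, Chen 2, Yilmaz 2, Wu 1, Andersen 2 — all ≤ 2.

2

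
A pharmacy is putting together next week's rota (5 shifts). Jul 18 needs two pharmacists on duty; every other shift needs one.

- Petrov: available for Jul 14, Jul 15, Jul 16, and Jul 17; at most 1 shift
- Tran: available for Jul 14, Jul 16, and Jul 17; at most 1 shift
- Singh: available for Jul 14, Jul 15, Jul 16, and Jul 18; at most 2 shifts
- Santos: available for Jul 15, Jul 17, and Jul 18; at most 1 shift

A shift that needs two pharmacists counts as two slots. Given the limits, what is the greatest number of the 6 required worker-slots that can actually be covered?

Total capacity across all pharmacists is 1+1+2+1 = 5, and 6 slots are needed, so at most 5 can be filled.
An assignment achieving 5: Jul 14→Petrov, Jul 15→Singh, Jul 16→Tran, Jul 18→Singh+Santos.
Loads: Petrov 1/1, Tran 1/1, Singh 2/2, Santos 1/1.

5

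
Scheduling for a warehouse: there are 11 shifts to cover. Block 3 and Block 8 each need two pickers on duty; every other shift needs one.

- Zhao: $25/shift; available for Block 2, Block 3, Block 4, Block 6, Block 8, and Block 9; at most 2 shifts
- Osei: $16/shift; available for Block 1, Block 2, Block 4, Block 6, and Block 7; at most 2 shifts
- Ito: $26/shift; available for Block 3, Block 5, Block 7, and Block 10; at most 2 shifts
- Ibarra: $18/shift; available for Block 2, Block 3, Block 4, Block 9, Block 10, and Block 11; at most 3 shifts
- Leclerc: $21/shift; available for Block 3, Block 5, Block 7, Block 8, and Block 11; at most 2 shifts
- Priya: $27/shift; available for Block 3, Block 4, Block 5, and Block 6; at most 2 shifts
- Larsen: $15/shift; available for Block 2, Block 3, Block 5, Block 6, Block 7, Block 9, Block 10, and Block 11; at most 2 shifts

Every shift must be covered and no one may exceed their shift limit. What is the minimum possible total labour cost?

$260

Block 1 can only be covered by Osei, so that assignment is forced.
Block 8 can only be covered by Zhao and Leclerc, so that assignment is forced.
Picking the cheapest available picker for each shift independently would cost $216, but that ignores the shift limits.
An optimal schedule: Block 1→Osei, Block 2→Osei, Block 3→Ibarra+Ito, Block 4→Ibarra, Block 5→Leclerc, Block 6→Zhao, Block 7→Ito, Block 8→Leclerc+Zhao, Block 9→Larsen, Block 10→Larsen, Block 11→Ibarra.
Total: 16 + 16 + 18 + 26 + 18 + 21 + 25 + 26 + 21 + 25 + 15 + 15 + 18 = $260.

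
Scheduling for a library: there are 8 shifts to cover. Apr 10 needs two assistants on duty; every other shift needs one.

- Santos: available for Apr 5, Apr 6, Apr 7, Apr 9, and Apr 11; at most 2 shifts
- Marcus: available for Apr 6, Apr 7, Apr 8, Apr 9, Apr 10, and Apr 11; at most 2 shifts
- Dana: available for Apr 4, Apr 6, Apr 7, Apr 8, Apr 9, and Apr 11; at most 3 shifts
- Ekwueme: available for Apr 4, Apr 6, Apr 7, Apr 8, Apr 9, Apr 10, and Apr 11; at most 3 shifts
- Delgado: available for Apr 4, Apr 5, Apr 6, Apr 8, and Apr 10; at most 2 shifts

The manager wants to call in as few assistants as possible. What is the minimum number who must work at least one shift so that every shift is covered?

9 slots to fill and no one can take more than 3, so at least ⌈9/3⌉ = 3 assistants are needed.
Any 3 assistants together have capacity at most 3+3+2 = 8 < 9 slots, so 3 can never suffice.
Santos, Marcus, Dana, and Ekwueme alone can cover everything: Apr 4→Dana, Apr 5→Santos, Apr 6→Santos, Apr 7→Dana, Apr 8→Marcus, Apr 9→Dana, Apr 10→Marcus+Ekwueme, Apr 11→Ekwueme.

4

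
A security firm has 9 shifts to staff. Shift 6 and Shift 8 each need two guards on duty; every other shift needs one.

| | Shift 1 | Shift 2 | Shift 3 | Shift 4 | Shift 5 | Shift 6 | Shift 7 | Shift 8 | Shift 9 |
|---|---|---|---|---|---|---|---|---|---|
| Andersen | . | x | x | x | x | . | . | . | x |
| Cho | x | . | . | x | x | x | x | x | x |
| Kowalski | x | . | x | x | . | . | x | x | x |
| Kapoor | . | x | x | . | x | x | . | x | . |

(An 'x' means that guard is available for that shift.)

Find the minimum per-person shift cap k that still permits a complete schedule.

With 4 guards and 11 worker-slots to fill, someone must work at least ⌈11/4⌉ = 3 shifts, so k ≥ 3.
k = 3 works: Shift 1→Cho, Shift 2→Andersen, Shift 3→Andersen, Shift 4→Andersen, Shift 5→Kapoor, Shift 6→Cho+Kapoor, Shift 7→Cho, Shift 8→Kowalski+Kapoor, Shift 9→Kowalski.
Loads: Andersen 3, Cho 3, Kowalski 2, Kapoor 3 — all ≤ 3.

3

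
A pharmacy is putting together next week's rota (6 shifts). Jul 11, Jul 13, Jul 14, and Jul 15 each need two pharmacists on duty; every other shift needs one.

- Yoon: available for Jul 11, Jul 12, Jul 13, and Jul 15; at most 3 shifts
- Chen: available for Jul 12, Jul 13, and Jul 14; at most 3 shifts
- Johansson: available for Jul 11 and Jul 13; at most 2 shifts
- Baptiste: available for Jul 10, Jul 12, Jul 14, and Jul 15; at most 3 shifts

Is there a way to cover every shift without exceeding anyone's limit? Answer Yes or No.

Jul 10 can only be covered by Baptiste, so that assignment is forced.
Jul 11 can only be covered by Yoon and Johansson, so that assignment is forced.
Jul 14 can only be covered by Chen and Baptiste, so that assignment is forced.
One valid schedule: Jul 10→Baptiste, Jul 11→Yoon+Johansson, Jul 12→Yoon, Jul 13→Chen+Johansson, Jul 14→Chen+Baptiste, Jul 15→Yoon+Baptiste.
Loads: Yoon 3/3, Chen 2/3, Johansson 2/2, Baptiste 3/3 — all within limits.

Yes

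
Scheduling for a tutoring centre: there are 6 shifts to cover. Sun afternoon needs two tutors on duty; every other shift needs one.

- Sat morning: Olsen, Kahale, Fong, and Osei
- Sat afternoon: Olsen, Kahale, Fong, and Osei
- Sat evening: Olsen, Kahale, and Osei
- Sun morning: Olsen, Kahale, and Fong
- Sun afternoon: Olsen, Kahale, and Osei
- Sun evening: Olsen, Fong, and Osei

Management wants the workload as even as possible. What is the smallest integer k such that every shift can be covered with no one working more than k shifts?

2

With 4 tutors and 7 worker-slots to fill, someone must work at least ⌈7/4⌉ = 2 shifts, so k ≥ 2.
k = 2 works: Sat morning→Kahale, Sat afternoon→Fong, Sat evening→Olsen, Sun morning→Olsen, Sun afternoon→Kahale+Osei, Sun evening→Fong.
Loads: Olsen 2, Kahale 2, Fong 2, Osei 1 — all ≤ 2.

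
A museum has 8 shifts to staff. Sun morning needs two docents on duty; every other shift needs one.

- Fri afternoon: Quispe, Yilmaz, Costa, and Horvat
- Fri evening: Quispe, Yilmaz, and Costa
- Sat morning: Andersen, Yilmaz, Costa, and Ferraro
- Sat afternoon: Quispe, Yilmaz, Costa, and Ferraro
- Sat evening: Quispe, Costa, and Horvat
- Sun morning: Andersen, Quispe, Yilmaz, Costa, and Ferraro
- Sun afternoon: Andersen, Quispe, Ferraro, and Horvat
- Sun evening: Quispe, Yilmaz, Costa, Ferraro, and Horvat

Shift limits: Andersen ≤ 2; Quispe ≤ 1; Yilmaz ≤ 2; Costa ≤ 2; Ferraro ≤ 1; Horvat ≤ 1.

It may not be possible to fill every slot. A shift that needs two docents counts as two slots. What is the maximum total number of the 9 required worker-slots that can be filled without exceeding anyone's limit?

9

Total capacity across all docents is 2+1+2+2+1+1 = 9, and 9 slots are needed, so at most 9 can be filled.
An assignment achieving 9: Fri afternoon→Yilmaz, Fri evening→Quispe, Sat morning→Andersen, Sat afternoon→Yilmaz, Sat evening→Costa, Sun morning→Costa+Ferraro, Sun afternoon→Andersen, Sun evening→Horvat.
Loads: Andersen 2/2, Quispe 1/1, Yilmaz 2/2, Costa 2/2, Ferraro 1/1, Horvat 1/1.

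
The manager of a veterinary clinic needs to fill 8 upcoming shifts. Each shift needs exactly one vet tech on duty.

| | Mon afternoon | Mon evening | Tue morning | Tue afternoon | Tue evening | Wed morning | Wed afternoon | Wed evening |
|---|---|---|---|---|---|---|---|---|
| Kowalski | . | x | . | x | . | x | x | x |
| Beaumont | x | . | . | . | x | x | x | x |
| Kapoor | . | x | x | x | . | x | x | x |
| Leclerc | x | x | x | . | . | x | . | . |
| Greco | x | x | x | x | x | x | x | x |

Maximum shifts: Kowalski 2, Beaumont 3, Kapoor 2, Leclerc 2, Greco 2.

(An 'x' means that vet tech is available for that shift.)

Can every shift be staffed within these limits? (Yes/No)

One valid schedule: Mon afternoon→Beaumont, Mon evening→Kowalski, Tue morning→Kapoor, Tue afternoon→Kowalski, Tue evening→Beaumont, Wed morning→Leclerc, Wed afternoon→Beaumont, Wed evening→Kapoor.
Loads: Kowalski 2/2, Beaumont 3/3, Kapoor 2/2, Leclerc 1/2, Greco 0/2 — all within limits.

Yes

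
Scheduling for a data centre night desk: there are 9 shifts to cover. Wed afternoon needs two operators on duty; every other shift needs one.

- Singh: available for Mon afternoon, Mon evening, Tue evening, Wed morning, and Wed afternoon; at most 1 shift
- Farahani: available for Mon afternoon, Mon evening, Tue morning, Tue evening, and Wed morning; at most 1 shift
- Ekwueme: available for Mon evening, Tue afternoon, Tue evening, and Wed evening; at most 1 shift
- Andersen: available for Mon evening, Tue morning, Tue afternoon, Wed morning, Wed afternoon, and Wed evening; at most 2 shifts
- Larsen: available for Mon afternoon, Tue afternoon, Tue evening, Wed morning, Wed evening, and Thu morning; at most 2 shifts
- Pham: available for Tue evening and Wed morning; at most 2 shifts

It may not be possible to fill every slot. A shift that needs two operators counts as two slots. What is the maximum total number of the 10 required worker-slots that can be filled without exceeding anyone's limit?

9

Total capacity across all operators is 1+1+1+2+2+2 = 9, and 10 slots are needed, so at most 9 can be filled.
An assignment achieving 9: Mon afternoon→Larsen, Tue morning→Farahani, Tue afternoon→Ekwueme, Tue evening→Pham, Wed morning→Pham, Wed afternoon→Singh+Andersen, Wed evening→Andersen, Thu morning→Larsen.
Loads: Singh 1/1, Farahani 1/1, Ekwueme 1/1, Andersen 2/2, Larsen 2/2, Pham 2/2.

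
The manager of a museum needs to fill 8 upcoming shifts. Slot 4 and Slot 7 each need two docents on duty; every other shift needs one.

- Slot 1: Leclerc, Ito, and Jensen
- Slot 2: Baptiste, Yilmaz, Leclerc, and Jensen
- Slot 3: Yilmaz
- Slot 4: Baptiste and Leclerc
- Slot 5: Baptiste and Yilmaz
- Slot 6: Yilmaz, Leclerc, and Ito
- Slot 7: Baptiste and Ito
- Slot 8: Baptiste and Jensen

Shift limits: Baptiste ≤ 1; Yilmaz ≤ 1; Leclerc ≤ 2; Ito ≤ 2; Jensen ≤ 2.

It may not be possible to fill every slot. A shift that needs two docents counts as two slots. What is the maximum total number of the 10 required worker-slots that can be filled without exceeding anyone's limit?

8

Total capacity across all docents is 1+1+2+2+2 = 8, and 10 slots are needed, so at most 8 can be filled.
An assignment achieving 8: Slot 1→Leclerc, Slot 2→Jensen, Slot 3→Yilmaz, Slot 4→Baptiste+Leclerc, Slot 6→Ito, Slot 7→Ito, Slot 8→Jensen.
Loads: Baptiste 1/1, Yilmaz 1/1, Leclerc 2/2, Ito 2/2, Jensen 2/2.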